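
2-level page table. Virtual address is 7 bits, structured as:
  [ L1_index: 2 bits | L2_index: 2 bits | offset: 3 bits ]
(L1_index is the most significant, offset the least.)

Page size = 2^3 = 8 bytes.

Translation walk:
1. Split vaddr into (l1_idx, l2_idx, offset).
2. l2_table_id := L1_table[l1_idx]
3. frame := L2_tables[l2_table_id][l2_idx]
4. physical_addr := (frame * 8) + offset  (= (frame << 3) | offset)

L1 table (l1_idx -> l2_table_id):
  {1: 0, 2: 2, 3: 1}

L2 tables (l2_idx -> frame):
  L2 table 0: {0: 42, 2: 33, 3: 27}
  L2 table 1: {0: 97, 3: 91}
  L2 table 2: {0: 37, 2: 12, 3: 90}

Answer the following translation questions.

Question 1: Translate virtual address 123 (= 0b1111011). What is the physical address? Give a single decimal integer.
Answer: 731

Derivation:
vaddr = 123 = 0b1111011
Split: l1_idx=3, l2_idx=3, offset=3
L1[3] = 1
L2[1][3] = 91
paddr = 91 * 8 + 3 = 731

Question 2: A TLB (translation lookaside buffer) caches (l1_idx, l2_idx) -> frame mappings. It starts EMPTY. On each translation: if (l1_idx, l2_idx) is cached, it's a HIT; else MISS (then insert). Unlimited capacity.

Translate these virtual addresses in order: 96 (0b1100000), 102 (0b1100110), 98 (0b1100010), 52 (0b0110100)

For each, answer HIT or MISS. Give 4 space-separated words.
vaddr=96: (3,0) not in TLB -> MISS, insert
vaddr=102: (3,0) in TLB -> HIT
vaddr=98: (3,0) in TLB -> HIT
vaddr=52: (1,2) not in TLB -> MISS, insert

Answer: MISS HIT HIT MISS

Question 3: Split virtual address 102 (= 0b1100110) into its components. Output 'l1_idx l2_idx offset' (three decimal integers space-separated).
Answer: 3 0 6

Derivation:
vaddr = 102 = 0b1100110
  top 2 bits -> l1_idx = 3
  next 2 bits -> l2_idx = 0
  bottom 3 bits -> offset = 6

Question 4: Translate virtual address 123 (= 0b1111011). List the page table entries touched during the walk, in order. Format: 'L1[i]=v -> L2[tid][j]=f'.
Answer: L1[3]=1 -> L2[1][3]=91

Derivation:
vaddr = 123 = 0b1111011
Split: l1_idx=3, l2_idx=3, offset=3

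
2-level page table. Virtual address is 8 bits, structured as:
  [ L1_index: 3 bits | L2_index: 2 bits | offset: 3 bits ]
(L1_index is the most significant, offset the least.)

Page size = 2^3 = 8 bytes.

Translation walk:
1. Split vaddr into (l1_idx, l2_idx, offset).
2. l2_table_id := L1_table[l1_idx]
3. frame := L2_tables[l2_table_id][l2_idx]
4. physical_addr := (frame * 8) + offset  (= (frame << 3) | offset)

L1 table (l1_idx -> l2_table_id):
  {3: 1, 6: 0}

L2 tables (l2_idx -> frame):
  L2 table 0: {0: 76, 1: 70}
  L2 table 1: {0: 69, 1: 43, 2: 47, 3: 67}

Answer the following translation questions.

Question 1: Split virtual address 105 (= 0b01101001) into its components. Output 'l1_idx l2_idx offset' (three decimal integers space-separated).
Answer: 3 1 1

Derivation:
vaddr = 105 = 0b01101001
  top 3 bits -> l1_idx = 3
  next 2 bits -> l2_idx = 1
  bottom 3 bits -> offset = 1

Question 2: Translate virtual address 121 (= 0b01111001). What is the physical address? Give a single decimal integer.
Answer: 537

Derivation:
vaddr = 121 = 0b01111001
Split: l1_idx=3, l2_idx=3, offset=1
L1[3] = 1
L2[1][3] = 67
paddr = 67 * 8 + 1 = 537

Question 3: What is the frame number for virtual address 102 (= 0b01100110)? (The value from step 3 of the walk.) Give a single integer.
Answer: 69

Derivation:
vaddr = 102: l1_idx=3, l2_idx=0
L1[3] = 1; L2[1][0] = 69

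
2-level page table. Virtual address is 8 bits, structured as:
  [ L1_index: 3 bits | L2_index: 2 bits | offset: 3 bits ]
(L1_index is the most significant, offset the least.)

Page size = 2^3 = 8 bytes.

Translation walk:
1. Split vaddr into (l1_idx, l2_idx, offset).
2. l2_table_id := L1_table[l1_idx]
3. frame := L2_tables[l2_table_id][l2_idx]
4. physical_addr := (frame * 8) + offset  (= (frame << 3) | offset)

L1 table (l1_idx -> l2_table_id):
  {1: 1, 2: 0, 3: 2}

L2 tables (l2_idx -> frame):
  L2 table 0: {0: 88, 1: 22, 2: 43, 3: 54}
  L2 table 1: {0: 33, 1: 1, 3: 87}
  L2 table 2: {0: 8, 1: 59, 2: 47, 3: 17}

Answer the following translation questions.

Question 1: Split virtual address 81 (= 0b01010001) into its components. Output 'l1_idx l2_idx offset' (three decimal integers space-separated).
Answer: 2 2 1

Derivation:
vaddr = 81 = 0b01010001
  top 3 bits -> l1_idx = 2
  next 2 bits -> l2_idx = 2
  bottom 3 bits -> offset = 1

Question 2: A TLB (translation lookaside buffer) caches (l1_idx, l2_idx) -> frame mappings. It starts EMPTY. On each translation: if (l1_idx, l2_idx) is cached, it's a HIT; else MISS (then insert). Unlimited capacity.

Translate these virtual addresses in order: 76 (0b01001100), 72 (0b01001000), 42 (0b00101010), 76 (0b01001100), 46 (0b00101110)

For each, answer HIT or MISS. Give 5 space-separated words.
Answer: MISS HIT MISS HIT HIT

Derivation:
vaddr=76: (2,1) not in TLB -> MISS, insert
vaddr=72: (2,1) in TLB -> HIT
vaddr=42: (1,1) not in TLB -> MISS, insert
vaddr=76: (2,1) in TLB -> HIT
vaddr=46: (1,1) in TLB -> HIT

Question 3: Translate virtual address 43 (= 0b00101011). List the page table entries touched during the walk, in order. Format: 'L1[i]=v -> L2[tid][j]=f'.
Answer: L1[1]=1 -> L2[1][1]=1

Derivation:
vaddr = 43 = 0b00101011
Split: l1_idx=1, l2_idx=1, offset=3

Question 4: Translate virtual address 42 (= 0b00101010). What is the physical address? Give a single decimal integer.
vaddr = 42 = 0b00101010
Split: l1_idx=1, l2_idx=1, offset=2
L1[1] = 1
L2[1][1] = 1
paddr = 1 * 8 + 2 = 10

Answer: 10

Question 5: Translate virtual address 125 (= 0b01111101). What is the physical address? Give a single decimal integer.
vaddr = 125 = 0b01111101
Split: l1_idx=3, l2_idx=3, offset=5
L1[3] = 2
L2[2][3] = 17
paddr = 17 * 8 + 5 = 141

Answer: 141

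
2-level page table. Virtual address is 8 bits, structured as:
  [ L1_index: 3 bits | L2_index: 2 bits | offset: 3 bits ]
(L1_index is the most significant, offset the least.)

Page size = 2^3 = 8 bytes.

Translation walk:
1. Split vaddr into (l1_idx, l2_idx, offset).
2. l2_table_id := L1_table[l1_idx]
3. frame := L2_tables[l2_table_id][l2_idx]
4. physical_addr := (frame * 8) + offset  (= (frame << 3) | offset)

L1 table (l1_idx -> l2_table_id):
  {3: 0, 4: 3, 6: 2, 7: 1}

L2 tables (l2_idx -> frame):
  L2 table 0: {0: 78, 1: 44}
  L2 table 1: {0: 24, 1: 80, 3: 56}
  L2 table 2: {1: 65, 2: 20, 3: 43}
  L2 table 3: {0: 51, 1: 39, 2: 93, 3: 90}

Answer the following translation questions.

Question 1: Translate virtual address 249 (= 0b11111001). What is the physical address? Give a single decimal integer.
vaddr = 249 = 0b11111001
Split: l1_idx=7, l2_idx=3, offset=1
L1[7] = 1
L2[1][3] = 56
paddr = 56 * 8 + 1 = 449

Answer: 449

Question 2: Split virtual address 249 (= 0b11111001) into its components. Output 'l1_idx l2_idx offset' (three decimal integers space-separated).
Answer: 7 3 1

Derivation:
vaddr = 249 = 0b11111001
  top 3 bits -> l1_idx = 7
  next 2 bits -> l2_idx = 3
  bottom 3 bits -> offset = 1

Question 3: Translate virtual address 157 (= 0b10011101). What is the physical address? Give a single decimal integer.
vaddr = 157 = 0b10011101
Split: l1_idx=4, l2_idx=3, offset=5
L1[4] = 3
L2[3][3] = 90
paddr = 90 * 8 + 5 = 725

Answer: 725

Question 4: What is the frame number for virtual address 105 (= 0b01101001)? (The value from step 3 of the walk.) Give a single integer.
Answer: 44

Derivation:
vaddr = 105: l1_idx=3, l2_idx=1
L1[3] = 0; L2[0][1] = 44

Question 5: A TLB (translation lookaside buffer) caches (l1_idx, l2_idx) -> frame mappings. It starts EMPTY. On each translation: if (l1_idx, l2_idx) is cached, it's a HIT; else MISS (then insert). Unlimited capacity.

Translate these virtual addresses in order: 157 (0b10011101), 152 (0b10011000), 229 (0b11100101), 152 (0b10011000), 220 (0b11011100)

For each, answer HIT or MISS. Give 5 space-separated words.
Answer: MISS HIT MISS HIT MISS

Derivation:
vaddr=157: (4,3) not in TLB -> MISS, insert
vaddr=152: (4,3) in TLB -> HIT
vaddr=229: (7,0) not in TLB -> MISS, insert
vaddr=152: (4,3) in TLB -> HIT
vaddr=220: (6,3) not in TLB -> MISS, insert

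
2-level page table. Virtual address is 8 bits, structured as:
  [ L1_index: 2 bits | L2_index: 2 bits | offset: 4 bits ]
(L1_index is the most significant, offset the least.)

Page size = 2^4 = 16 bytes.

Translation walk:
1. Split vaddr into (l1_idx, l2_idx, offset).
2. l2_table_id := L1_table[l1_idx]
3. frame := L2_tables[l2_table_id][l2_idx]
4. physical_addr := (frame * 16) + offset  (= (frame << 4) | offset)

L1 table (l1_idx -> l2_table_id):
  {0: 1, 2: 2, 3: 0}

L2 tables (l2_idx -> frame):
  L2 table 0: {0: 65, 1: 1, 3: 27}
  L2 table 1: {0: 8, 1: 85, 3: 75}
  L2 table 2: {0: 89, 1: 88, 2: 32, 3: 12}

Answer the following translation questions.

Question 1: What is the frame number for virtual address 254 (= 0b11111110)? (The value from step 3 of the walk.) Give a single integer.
Answer: 27

Derivation:
vaddr = 254: l1_idx=3, l2_idx=3
L1[3] = 0; L2[0][3] = 27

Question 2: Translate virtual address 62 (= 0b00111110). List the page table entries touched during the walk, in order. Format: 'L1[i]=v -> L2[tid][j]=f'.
vaddr = 62 = 0b00111110
Split: l1_idx=0, l2_idx=3, offset=14

Answer: L1[0]=1 -> L2[1][3]=75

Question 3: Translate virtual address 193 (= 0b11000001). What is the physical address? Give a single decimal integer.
Answer: 1041

Derivation:
vaddr = 193 = 0b11000001
Split: l1_idx=3, l2_idx=0, offset=1
L1[3] = 0
L2[0][0] = 65
paddr = 65 * 16 + 1 = 1041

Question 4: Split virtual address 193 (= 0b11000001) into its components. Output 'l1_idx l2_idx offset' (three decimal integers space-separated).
vaddr = 193 = 0b11000001
  top 2 bits -> l1_idx = 3
  next 2 bits -> l2_idx = 0
  bottom 4 bits -> offset = 1

Answer: 3 0 1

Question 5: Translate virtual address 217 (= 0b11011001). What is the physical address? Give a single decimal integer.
Answer: 25

Derivation:
vaddr = 217 = 0b11011001
Split: l1_idx=3, l2_idx=1, offset=9
L1[3] = 0
L2[0][1] = 1
paddr = 1 * 16 + 9 = 25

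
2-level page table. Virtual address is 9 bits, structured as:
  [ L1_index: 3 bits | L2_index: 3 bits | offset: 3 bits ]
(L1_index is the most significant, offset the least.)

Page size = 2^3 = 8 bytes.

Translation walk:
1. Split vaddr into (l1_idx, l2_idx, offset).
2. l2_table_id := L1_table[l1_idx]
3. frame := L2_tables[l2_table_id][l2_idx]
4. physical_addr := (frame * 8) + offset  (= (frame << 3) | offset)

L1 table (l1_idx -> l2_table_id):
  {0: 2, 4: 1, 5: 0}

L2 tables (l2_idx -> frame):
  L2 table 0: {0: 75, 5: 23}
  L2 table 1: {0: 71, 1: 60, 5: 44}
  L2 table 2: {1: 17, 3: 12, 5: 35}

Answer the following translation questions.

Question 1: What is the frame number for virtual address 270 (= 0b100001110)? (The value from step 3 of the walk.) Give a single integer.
vaddr = 270: l1_idx=4, l2_idx=1
L1[4] = 1; L2[1][1] = 60

Answer: 60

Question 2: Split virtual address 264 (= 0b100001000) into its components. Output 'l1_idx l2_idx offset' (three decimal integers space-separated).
vaddr = 264 = 0b100001000
  top 3 bits -> l1_idx = 4
  next 3 bits -> l2_idx = 1
  bottom 3 bits -> offset = 0

Answer: 4 1 0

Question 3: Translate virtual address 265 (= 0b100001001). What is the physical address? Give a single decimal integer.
Answer: 481

Derivation:
vaddr = 265 = 0b100001001
Split: l1_idx=4, l2_idx=1, offset=1
L1[4] = 1
L2[1][1] = 60
paddr = 60 * 8 + 1 = 481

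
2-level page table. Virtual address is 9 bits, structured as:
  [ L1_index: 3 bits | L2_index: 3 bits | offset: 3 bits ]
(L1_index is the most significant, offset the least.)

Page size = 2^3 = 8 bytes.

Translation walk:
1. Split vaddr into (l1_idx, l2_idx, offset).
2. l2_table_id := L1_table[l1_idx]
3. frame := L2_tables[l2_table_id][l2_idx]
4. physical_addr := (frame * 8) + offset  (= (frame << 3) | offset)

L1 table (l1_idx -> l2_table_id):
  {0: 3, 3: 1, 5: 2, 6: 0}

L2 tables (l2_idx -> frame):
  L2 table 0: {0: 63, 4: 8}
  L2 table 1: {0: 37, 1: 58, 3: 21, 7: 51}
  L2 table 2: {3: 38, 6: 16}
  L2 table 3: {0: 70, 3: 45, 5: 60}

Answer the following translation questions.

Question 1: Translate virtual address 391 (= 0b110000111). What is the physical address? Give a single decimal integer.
vaddr = 391 = 0b110000111
Split: l1_idx=6, l2_idx=0, offset=7
L1[6] = 0
L2[0][0] = 63
paddr = 63 * 8 + 7 = 511

Answer: 511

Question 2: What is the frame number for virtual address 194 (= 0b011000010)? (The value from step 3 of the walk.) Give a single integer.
Answer: 37

Derivation:
vaddr = 194: l1_idx=3, l2_idx=0
L1[3] = 1; L2[1][0] = 37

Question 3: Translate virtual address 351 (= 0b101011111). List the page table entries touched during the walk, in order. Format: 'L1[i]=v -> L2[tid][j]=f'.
vaddr = 351 = 0b101011111
Split: l1_idx=5, l2_idx=3, offset=7

Answer: L1[5]=2 -> L2[2][3]=38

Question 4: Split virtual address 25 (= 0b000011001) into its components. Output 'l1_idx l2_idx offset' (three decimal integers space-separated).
vaddr = 25 = 0b000011001
  top 3 bits -> l1_idx = 0
  next 3 bits -> l2_idx = 3
  bottom 3 bits -> offset = 1

Answer: 0 3 1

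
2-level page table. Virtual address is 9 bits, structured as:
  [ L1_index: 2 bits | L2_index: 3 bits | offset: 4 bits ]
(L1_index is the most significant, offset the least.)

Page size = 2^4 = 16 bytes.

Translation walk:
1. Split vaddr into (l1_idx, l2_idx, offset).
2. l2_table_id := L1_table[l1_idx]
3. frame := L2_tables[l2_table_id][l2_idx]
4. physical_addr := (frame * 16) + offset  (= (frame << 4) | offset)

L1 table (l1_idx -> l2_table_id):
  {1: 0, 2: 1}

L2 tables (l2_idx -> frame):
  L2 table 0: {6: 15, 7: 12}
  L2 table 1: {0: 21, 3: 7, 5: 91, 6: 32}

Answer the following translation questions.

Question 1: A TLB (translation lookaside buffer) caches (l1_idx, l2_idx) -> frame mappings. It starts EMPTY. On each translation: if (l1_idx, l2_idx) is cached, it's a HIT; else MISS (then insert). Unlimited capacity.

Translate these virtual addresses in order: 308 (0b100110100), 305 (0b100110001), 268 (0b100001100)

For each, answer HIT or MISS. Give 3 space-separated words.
Answer: MISS HIT MISS

Derivation:
vaddr=308: (2,3) not in TLB -> MISS, insert
vaddr=305: (2,3) in TLB -> HIT
vaddr=268: (2,0) not in TLB -> MISS, insert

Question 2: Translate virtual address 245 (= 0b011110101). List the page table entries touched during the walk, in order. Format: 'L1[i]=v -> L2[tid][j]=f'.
vaddr = 245 = 0b011110101
Split: l1_idx=1, l2_idx=7, offset=5

Answer: L1[1]=0 -> L2[0][7]=12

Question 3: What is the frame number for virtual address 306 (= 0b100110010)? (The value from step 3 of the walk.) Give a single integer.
Answer: 7

Derivation:
vaddr = 306: l1_idx=2, l2_idx=3
L1[2] = 1; L2[1][3] = 7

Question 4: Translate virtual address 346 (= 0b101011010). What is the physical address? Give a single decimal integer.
Answer: 1466

Derivation:
vaddr = 346 = 0b101011010
Split: l1_idx=2, l2_idx=5, offset=10
L1[2] = 1
L2[1][5] = 91
paddr = 91 * 16 + 10 = 1466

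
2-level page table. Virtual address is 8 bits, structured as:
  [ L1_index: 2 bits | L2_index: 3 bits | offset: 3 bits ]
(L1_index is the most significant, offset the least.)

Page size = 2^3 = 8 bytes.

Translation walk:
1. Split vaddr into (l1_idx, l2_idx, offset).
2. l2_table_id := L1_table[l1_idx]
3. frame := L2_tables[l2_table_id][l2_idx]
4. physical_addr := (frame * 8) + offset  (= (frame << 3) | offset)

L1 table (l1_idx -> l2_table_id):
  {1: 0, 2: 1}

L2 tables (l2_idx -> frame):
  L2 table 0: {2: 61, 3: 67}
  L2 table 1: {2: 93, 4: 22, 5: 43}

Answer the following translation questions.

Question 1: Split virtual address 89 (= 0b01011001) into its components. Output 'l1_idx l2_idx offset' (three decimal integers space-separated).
Answer: 1 3 1

Derivation:
vaddr = 89 = 0b01011001
  top 2 bits -> l1_idx = 1
  next 3 bits -> l2_idx = 3
  bottom 3 bits -> offset = 1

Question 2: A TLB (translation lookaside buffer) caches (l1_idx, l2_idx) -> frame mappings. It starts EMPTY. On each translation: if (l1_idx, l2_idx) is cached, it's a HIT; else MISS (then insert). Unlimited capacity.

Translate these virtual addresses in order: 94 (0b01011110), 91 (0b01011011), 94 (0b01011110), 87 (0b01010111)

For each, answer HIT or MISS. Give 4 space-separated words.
Answer: MISS HIT HIT MISS

Derivation:
vaddr=94: (1,3) not in TLB -> MISS, insert
vaddr=91: (1,3) in TLB -> HIT
vaddr=94: (1,3) in TLB -> HIT
vaddr=87: (1,2) not in TLB -> MISS, insert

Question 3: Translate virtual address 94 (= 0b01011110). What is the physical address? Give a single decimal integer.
vaddr = 94 = 0b01011110
Split: l1_idx=1, l2_idx=3, offset=6
L1[1] = 0
L2[0][3] = 67
paddr = 67 * 8 + 6 = 542

Answer: 542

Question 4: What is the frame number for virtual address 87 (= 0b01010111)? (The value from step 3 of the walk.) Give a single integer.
Answer: 61

Derivation:
vaddr = 87: l1_idx=1, l2_idx=2
L1[1] = 0; L2[0][2] = 61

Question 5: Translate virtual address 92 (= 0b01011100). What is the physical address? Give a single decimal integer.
vaddr = 92 = 0b01011100
Split: l1_idx=1, l2_idx=3, offset=4
L1[1] = 0
L2[0][3] = 67
paddr = 67 * 8 + 4 = 540

Answer: 540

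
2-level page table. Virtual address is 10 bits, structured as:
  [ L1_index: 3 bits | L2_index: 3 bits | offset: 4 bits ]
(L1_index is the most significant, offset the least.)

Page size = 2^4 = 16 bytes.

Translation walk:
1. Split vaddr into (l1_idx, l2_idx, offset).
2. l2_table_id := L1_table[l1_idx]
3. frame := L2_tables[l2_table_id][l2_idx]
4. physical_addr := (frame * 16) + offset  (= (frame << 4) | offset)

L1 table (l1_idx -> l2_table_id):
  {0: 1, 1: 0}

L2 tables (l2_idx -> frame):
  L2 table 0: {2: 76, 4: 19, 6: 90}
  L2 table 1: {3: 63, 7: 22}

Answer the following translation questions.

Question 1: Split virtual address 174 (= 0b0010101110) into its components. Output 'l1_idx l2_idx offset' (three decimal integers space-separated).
vaddr = 174 = 0b0010101110
  top 3 bits -> l1_idx = 1
  next 3 bits -> l2_idx = 2
  bottom 4 bits -> offset = 14

Answer: 1 2 14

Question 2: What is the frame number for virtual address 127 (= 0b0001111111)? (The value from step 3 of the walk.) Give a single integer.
vaddr = 127: l1_idx=0, l2_idx=7
L1[0] = 1; L2[1][7] = 22

Answer: 22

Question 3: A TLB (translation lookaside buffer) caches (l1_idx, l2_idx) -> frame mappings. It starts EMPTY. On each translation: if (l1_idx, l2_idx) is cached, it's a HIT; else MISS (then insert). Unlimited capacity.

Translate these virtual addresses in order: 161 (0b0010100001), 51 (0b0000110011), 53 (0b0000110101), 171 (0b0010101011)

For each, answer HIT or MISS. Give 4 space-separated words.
vaddr=161: (1,2) not in TLB -> MISS, insert
vaddr=51: (0,3) not in TLB -> MISS, insert
vaddr=53: (0,3) in TLB -> HIT
vaddr=171: (1,2) in TLB -> HIT

Answer: MISS MISS HIT HIT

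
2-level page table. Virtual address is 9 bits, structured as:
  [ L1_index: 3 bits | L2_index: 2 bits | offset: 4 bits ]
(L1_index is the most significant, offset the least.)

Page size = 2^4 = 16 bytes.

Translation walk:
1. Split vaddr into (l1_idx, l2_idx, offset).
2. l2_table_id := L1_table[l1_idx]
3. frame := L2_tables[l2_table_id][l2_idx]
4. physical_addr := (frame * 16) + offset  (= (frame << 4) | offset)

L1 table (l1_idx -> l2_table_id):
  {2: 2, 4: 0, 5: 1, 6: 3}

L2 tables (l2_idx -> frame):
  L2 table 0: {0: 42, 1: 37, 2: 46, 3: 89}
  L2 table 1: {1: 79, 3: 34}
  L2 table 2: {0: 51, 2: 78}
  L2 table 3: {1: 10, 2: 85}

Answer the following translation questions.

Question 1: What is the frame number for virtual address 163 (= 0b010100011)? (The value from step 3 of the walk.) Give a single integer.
Answer: 78

Derivation:
vaddr = 163: l1_idx=2, l2_idx=2
L1[2] = 2; L2[2][2] = 78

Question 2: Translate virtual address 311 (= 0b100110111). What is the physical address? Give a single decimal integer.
Answer: 1431

Derivation:
vaddr = 311 = 0b100110111
Split: l1_idx=4, l2_idx=3, offset=7
L1[4] = 0
L2[0][3] = 89
paddr = 89 * 16 + 7 = 1431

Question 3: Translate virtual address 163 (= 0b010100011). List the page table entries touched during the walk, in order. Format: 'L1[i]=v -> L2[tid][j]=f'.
vaddr = 163 = 0b010100011
Split: l1_idx=2, l2_idx=2, offset=3

Answer: L1[2]=2 -> L2[2][2]=78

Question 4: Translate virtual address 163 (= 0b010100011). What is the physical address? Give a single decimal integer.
Answer: 1251

Derivation:
vaddr = 163 = 0b010100011
Split: l1_idx=2, l2_idx=2, offset=3
L1[2] = 2
L2[2][2] = 78
paddr = 78 * 16 + 3 = 1251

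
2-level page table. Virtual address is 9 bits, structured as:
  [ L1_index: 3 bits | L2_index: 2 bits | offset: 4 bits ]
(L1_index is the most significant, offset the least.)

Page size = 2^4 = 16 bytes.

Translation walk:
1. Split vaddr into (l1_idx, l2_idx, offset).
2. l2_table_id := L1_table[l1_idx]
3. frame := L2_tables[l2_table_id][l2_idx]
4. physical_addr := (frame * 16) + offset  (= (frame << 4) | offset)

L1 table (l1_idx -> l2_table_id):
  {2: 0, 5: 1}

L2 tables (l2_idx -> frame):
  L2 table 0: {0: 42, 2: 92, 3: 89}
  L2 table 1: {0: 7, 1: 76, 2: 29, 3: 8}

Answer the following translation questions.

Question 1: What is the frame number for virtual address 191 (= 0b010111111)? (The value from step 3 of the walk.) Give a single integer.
vaddr = 191: l1_idx=2, l2_idx=3
L1[2] = 0; L2[0][3] = 89

Answer: 89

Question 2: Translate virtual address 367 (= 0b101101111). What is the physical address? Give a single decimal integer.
Answer: 479

Derivation:
vaddr = 367 = 0b101101111
Split: l1_idx=5, l2_idx=2, offset=15
L1[5] = 1
L2[1][2] = 29
paddr = 29 * 16 + 15 = 479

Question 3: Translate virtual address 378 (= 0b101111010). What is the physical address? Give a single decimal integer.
Answer: 138

Derivation:
vaddr = 378 = 0b101111010
Split: l1_idx=5, l2_idx=3, offset=10
L1[5] = 1
L2[1][3] = 8
paddr = 8 * 16 + 10 = 138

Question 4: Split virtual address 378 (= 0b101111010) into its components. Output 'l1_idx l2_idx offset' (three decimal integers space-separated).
vaddr = 378 = 0b101111010
  top 3 bits -> l1_idx = 5
  next 2 bits -> l2_idx = 3
  bottom 4 bits -> offset = 10

Answer: 5 3 10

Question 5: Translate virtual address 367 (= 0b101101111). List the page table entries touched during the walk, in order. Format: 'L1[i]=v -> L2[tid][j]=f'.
vaddr = 367 = 0b101101111
Split: l1_idx=5, l2_idx=2, offset=15

Answer: L1[5]=1 -> L2[1][2]=29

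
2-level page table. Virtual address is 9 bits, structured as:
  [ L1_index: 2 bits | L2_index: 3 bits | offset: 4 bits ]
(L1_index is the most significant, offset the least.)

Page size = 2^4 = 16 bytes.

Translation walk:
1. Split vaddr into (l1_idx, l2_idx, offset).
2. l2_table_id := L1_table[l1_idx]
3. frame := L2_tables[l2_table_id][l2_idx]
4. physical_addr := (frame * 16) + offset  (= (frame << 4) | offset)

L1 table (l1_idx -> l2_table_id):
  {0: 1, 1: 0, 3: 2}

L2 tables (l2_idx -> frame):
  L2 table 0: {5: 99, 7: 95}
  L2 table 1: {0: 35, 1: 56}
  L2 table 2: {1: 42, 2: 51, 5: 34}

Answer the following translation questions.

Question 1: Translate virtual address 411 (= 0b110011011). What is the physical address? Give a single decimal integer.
Answer: 683

Derivation:
vaddr = 411 = 0b110011011
Split: l1_idx=3, l2_idx=1, offset=11
L1[3] = 2
L2[2][1] = 42
paddr = 42 * 16 + 11 = 683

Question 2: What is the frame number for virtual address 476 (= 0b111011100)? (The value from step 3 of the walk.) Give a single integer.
vaddr = 476: l1_idx=3, l2_idx=5
L1[3] = 2; L2[2][5] = 34

Answer: 34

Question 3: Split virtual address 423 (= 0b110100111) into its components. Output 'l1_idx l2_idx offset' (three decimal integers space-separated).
Answer: 3 2 7

Derivation:
vaddr = 423 = 0b110100111
  top 2 bits -> l1_idx = 3
  next 3 bits -> l2_idx = 2
  bottom 4 bits -> offset = 7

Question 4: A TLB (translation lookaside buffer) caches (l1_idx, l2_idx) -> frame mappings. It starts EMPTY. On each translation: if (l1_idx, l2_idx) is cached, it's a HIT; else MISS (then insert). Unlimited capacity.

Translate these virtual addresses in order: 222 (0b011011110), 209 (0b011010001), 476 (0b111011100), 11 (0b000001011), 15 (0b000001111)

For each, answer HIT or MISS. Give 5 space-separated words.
vaddr=222: (1,5) not in TLB -> MISS, insert
vaddr=209: (1,5) in TLB -> HIT
vaddr=476: (3,5) not in TLB -> MISS, insert
vaddr=11: (0,0) not in TLB -> MISS, insert
vaddr=15: (0,0) in TLB -> HIT

Answer: MISS HIT MISS MISS HIT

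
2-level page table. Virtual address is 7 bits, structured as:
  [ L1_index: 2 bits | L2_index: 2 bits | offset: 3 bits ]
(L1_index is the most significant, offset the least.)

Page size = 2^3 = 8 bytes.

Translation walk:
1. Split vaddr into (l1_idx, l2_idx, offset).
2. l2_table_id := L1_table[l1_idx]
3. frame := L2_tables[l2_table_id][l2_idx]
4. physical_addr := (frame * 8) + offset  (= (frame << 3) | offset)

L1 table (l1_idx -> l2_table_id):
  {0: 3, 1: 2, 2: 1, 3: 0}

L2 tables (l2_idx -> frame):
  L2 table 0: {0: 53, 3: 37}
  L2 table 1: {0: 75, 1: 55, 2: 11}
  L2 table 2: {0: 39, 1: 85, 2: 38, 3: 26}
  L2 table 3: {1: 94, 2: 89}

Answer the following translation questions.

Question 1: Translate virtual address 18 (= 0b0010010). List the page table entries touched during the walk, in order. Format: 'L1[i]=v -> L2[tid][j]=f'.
Answer: L1[0]=3 -> L2[3][2]=89

Derivation:
vaddr = 18 = 0b0010010
Split: l1_idx=0, l2_idx=2, offset=2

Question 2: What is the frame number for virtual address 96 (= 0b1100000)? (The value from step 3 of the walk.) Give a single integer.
Answer: 53

Derivation:
vaddr = 96: l1_idx=3, l2_idx=0
L1[3] = 0; L2[0][0] = 53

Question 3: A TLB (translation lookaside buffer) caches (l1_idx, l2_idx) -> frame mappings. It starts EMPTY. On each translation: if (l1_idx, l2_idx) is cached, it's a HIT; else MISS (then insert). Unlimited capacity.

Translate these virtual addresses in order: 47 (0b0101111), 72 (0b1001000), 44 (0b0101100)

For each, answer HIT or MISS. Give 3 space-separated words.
vaddr=47: (1,1) not in TLB -> MISS, insert
vaddr=72: (2,1) not in TLB -> MISS, insert
vaddr=44: (1,1) in TLB -> HIT

Answer: MISS MISS HIT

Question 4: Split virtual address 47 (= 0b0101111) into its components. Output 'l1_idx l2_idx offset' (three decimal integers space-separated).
vaddr = 47 = 0b0101111
  top 2 bits -> l1_idx = 1
  next 2 bits -> l2_idx = 1
  bottom 3 bits -> offset = 7

Answer: 1 1 7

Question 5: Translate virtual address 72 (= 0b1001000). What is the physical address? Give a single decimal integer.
vaddr = 72 = 0b1001000
Split: l1_idx=2, l2_idx=1, offset=0
L1[2] = 1
L2[1][1] = 55
paddr = 55 * 8 + 0 = 440

Answer: 440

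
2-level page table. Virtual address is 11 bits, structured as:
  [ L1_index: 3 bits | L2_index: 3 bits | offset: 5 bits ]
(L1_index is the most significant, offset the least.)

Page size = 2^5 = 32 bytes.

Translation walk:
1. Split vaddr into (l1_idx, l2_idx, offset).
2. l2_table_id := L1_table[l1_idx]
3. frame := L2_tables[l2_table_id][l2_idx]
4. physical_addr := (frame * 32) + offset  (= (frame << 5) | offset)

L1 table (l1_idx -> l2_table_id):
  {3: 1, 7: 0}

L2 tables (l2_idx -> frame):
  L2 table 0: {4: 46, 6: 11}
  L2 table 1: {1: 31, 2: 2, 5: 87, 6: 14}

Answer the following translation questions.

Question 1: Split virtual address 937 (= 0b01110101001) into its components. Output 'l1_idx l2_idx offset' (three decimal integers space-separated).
Answer: 3 5 9

Derivation:
vaddr = 937 = 0b01110101001
  top 3 bits -> l1_idx = 3
  next 3 bits -> l2_idx = 5
  bottom 5 bits -> offset = 9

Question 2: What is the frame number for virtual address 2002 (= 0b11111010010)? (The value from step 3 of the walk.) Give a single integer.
Answer: 11

Derivation:
vaddr = 2002: l1_idx=7, l2_idx=6
L1[7] = 0; L2[0][6] = 11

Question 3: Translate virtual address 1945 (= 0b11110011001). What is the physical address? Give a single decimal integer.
Answer: 1497

Derivation:
vaddr = 1945 = 0b11110011001
Split: l1_idx=7, l2_idx=4, offset=25
L1[7] = 0
L2[0][4] = 46
paddr = 46 * 32 + 25 = 1497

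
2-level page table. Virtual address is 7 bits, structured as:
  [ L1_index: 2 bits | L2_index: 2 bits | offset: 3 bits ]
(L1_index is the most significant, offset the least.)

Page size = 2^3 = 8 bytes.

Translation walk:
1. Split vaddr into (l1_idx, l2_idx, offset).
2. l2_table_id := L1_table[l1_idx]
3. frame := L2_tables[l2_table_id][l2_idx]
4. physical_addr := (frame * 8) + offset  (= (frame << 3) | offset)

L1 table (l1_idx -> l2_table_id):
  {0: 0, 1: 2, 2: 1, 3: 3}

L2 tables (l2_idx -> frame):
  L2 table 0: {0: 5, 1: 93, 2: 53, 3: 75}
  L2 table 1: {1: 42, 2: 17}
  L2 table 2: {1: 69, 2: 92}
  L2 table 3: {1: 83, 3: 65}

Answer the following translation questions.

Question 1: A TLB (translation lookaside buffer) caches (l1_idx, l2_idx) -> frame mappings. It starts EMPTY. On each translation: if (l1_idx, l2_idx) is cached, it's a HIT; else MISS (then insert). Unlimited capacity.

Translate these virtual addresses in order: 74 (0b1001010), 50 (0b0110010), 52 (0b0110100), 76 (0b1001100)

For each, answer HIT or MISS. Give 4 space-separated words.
vaddr=74: (2,1) not in TLB -> MISS, insert
vaddr=50: (1,2) not in TLB -> MISS, insert
vaddr=52: (1,2) in TLB -> HIT
vaddr=76: (2,1) in TLB -> HIT

Answer: MISS MISS HIT HIT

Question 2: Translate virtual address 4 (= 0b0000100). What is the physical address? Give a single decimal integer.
Answer: 44

Derivation:
vaddr = 4 = 0b0000100
Split: l1_idx=0, l2_idx=0, offset=4
L1[0] = 0
L2[0][0] = 5
paddr = 5 * 8 + 4 = 44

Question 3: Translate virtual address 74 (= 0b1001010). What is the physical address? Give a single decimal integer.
Answer: 338

Derivation:
vaddr = 74 = 0b1001010
Split: l1_idx=2, l2_idx=1, offset=2
L1[2] = 1
L2[1][1] = 42
paddr = 42 * 8 + 2 = 338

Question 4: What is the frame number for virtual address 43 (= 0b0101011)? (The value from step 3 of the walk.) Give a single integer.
vaddr = 43: l1_idx=1, l2_idx=1
L1[1] = 2; L2[2][1] = 69

Answer: 69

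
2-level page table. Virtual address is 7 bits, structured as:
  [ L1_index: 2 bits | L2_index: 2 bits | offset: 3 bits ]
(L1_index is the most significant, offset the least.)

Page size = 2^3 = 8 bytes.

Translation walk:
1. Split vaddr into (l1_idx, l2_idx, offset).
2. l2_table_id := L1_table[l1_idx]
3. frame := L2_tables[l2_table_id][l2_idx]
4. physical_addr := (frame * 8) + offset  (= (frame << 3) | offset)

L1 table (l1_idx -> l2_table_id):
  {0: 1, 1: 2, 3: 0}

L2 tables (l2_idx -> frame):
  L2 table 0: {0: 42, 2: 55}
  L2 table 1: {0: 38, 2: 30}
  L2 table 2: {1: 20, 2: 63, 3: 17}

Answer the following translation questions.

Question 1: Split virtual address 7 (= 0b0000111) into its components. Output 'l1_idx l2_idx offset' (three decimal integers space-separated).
Answer: 0 0 7

Derivation:
vaddr = 7 = 0b0000111
  top 2 bits -> l1_idx = 0
  next 2 bits -> l2_idx = 0
  bottom 3 bits -> offset = 7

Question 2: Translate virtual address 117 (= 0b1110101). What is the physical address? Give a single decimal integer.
vaddr = 117 = 0b1110101
Split: l1_idx=3, l2_idx=2, offset=5
L1[3] = 0
L2[0][2] = 55
paddr = 55 * 8 + 5 = 445

Answer: 445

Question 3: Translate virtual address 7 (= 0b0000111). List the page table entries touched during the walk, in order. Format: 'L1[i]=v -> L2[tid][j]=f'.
vaddr = 7 = 0b0000111
Split: l1_idx=0, l2_idx=0, offset=7

Answer: L1[0]=1 -> L2[1][0]=38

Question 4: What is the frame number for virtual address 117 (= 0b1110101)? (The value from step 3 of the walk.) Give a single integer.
Answer: 55

Derivation:
vaddr = 117: l1_idx=3, l2_idx=2
L1[3] = 0; L2[0][2] = 55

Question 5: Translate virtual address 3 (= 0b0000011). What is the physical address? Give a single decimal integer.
Answer: 307

Derivation:
vaddr = 3 = 0b0000011
Split: l1_idx=0, l2_idx=0, offset=3
L1[0] = 1
L2[1][0] = 38
paddr = 38 * 8 + 3 = 307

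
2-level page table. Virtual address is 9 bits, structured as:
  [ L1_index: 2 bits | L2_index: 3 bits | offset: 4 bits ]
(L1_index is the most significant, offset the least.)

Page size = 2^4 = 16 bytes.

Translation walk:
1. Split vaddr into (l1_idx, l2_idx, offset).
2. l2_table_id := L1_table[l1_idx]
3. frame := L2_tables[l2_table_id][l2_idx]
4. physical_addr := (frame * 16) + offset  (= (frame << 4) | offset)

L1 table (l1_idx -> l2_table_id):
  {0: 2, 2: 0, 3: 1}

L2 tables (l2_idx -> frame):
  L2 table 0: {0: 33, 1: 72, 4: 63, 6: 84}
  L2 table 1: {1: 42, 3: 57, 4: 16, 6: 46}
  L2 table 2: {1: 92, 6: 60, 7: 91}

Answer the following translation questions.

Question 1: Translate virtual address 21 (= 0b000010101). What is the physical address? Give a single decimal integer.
vaddr = 21 = 0b000010101
Split: l1_idx=0, l2_idx=1, offset=5
L1[0] = 2
L2[2][1] = 92
paddr = 92 * 16 + 5 = 1477

Answer: 1477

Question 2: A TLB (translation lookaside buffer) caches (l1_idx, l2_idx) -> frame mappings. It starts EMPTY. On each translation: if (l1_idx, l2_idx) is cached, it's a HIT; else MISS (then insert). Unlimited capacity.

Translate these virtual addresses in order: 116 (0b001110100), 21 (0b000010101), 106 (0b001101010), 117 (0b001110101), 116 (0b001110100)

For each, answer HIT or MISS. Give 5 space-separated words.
vaddr=116: (0,7) not in TLB -> MISS, insert
vaddr=21: (0,1) not in TLB -> MISS, insert
vaddr=106: (0,6) not in TLB -> MISS, insert
vaddr=117: (0,7) in TLB -> HIT
vaddr=116: (0,7) in TLB -> HIT

Answer: MISS MISS MISS HIT HIT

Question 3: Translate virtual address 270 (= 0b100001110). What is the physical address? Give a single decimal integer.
Answer: 542

Derivation:
vaddr = 270 = 0b100001110
Split: l1_idx=2, l2_idx=0, offset=14
L1[2] = 0
L2[0][0] = 33
paddr = 33 * 16 + 14 = 542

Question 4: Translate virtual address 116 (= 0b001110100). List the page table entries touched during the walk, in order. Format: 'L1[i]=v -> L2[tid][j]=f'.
Answer: L1[0]=2 -> L2[2][7]=91

Derivation:
vaddr = 116 = 0b001110100
Split: l1_idx=0, l2_idx=7, offset=4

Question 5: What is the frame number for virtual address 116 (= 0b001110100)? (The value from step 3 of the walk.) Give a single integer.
vaddr = 116: l1_idx=0, l2_idx=7
L1[0] = 2; L2[2][7] = 91

Answer: 91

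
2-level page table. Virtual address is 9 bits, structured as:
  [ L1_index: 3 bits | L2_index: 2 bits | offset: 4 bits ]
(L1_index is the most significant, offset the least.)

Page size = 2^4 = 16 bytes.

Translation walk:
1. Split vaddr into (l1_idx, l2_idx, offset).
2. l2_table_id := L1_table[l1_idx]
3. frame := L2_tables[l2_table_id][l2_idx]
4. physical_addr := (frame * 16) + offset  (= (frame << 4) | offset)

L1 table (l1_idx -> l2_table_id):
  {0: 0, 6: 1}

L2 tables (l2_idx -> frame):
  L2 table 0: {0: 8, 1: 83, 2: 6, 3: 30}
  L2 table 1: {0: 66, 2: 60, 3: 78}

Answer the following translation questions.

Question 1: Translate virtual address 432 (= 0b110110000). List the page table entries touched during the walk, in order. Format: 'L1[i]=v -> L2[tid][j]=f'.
vaddr = 432 = 0b110110000
Split: l1_idx=6, l2_idx=3, offset=0

Answer: L1[6]=1 -> L2[1][3]=78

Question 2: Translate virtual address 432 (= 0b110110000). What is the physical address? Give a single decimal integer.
Answer: 1248

Derivation:
vaddr = 432 = 0b110110000
Split: l1_idx=6, l2_idx=3, offset=0
L1[6] = 1
L2[1][3] = 78
paddr = 78 * 16 + 0 = 1248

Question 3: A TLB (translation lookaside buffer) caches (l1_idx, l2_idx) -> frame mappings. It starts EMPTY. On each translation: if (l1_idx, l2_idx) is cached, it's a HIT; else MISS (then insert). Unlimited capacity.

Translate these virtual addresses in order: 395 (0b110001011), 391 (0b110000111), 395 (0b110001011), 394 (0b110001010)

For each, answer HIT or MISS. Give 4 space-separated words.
Answer: MISS HIT HIT HIT

Derivation:
vaddr=395: (6,0) not in TLB -> MISS, insert
vaddr=391: (6,0) in TLB -> HIT
vaddr=395: (6,0) in TLB -> HIT
vaddr=394: (6,0) in TLB -> HIT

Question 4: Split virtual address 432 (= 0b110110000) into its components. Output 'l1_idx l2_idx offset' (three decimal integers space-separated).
Answer: 6 3 0

Derivation:
vaddr = 432 = 0b110110000
  top 3 bits -> l1_idx = 6
  next 2 bits -> l2_idx = 3
  bottom 4 bits -> offset = 0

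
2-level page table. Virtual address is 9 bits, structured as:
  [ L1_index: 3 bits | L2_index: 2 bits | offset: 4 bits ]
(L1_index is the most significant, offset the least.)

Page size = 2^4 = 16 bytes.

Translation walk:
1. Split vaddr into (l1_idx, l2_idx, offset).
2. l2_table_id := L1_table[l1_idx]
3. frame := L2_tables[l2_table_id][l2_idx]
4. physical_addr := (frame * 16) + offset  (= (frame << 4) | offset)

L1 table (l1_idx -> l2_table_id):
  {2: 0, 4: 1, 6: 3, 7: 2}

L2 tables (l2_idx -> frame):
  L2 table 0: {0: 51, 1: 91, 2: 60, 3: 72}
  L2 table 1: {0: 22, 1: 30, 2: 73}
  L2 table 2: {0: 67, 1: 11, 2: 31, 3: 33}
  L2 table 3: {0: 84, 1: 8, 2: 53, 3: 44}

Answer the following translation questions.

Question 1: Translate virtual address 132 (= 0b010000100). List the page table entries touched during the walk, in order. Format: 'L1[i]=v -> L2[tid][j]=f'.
Answer: L1[2]=0 -> L2[0][0]=51

Derivation:
vaddr = 132 = 0b010000100
Split: l1_idx=2, l2_idx=0, offset=4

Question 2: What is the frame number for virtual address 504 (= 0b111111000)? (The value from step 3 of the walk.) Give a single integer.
Answer: 33

Derivation:
vaddr = 504: l1_idx=7, l2_idx=3
L1[7] = 2; L2[2][3] = 33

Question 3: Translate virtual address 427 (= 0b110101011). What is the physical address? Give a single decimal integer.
vaddr = 427 = 0b110101011
Split: l1_idx=6, l2_idx=2, offset=11
L1[6] = 3
L2[3][2] = 53
paddr = 53 * 16 + 11 = 859

Answer: 859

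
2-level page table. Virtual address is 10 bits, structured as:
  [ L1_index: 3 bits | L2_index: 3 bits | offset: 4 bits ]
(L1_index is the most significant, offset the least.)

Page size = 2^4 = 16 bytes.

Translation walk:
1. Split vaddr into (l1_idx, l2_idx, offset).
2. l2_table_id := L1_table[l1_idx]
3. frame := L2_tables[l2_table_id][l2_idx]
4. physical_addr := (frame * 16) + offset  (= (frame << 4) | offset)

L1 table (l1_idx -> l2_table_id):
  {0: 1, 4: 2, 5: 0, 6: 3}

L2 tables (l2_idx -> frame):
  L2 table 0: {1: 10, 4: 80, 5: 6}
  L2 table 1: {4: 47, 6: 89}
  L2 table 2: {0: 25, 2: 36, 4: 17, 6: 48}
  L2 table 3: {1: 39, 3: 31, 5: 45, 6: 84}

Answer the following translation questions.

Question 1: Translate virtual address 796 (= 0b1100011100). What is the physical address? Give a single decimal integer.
Answer: 636

Derivation:
vaddr = 796 = 0b1100011100
Split: l1_idx=6, l2_idx=1, offset=12
L1[6] = 3
L2[3][1] = 39
paddr = 39 * 16 + 12 = 636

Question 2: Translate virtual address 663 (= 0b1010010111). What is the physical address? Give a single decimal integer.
vaddr = 663 = 0b1010010111
Split: l1_idx=5, l2_idx=1, offset=7
L1[5] = 0
L2[0][1] = 10
paddr = 10 * 16 + 7 = 167

Answer: 167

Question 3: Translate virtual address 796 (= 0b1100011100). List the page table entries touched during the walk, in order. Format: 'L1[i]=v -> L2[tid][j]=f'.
Answer: L1[6]=3 -> L2[3][1]=39

Derivation:
vaddr = 796 = 0b1100011100
Split: l1_idx=6, l2_idx=1, offset=12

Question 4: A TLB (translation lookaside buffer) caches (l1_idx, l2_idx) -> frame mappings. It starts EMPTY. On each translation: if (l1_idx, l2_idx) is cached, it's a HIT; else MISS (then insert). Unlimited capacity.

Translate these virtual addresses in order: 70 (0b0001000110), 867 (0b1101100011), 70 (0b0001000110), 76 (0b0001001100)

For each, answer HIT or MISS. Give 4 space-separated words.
vaddr=70: (0,4) not in TLB -> MISS, insert
vaddr=867: (6,6) not in TLB -> MISS, insert
vaddr=70: (0,4) in TLB -> HIT
vaddr=76: (0,4) in TLB -> HIT

Answer: MISS MISS HIT HIT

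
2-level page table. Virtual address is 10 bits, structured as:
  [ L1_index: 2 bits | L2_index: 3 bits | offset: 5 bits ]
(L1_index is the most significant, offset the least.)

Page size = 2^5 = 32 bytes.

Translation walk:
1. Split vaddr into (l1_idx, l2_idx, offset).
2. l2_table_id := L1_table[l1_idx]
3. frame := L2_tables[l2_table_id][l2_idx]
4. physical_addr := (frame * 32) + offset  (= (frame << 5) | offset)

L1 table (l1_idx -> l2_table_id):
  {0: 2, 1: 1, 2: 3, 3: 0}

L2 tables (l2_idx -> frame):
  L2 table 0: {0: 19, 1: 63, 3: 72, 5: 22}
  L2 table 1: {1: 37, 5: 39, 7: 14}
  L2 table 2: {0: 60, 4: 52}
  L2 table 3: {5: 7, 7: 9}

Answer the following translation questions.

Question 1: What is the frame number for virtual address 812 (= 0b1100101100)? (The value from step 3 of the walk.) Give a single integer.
Answer: 63

Derivation:
vaddr = 812: l1_idx=3, l2_idx=1
L1[3] = 0; L2[0][1] = 63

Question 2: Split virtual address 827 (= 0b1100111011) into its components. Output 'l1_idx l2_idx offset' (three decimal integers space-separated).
Answer: 3 1 27

Derivation:
vaddr = 827 = 0b1100111011
  top 2 bits -> l1_idx = 3
  next 3 bits -> l2_idx = 1
  bottom 5 bits -> offset = 27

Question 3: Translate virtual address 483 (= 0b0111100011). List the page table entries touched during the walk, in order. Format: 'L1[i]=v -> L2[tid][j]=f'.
Answer: L1[1]=1 -> L2[1][7]=14

Derivation:
vaddr = 483 = 0b0111100011
Split: l1_idx=1, l2_idx=7, offset=3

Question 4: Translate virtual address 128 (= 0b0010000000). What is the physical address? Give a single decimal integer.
vaddr = 128 = 0b0010000000
Split: l1_idx=0, l2_idx=4, offset=0
L1[0] = 2
L2[2][4] = 52
paddr = 52 * 32 + 0 = 1664

Answer: 1664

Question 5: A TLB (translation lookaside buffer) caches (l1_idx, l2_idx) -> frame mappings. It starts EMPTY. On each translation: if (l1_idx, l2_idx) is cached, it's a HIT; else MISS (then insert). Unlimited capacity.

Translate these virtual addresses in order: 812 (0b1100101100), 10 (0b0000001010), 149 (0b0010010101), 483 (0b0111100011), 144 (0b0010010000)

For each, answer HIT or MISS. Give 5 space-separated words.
vaddr=812: (3,1) not in TLB -> MISS, insert
vaddr=10: (0,0) not in TLB -> MISS, insert
vaddr=149: (0,4) not in TLB -> MISS, insert
vaddr=483: (1,7) not in TLB -> MISS, insert
vaddr=144: (0,4) in TLB -> HIT

Answer: MISS MISS MISS MISS HIT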